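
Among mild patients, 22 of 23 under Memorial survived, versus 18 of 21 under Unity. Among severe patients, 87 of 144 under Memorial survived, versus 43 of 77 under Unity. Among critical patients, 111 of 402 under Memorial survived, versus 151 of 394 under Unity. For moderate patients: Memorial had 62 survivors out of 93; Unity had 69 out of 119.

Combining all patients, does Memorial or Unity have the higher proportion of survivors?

Unity

Mild: Memorial 22/23 = 95.7%, Unity 18/21 = 85.7% → Memorial
Severe: Memorial 87/144 = 60.4%, Unity 43/77 = 55.8% → Memorial
Critical: Memorial 111/402 = 27.6%, Unity 151/394 = 38.3% → Unity
Moderate: Memorial 62/93 = 66.7%, Unity 69/119 = 58.0% → Memorial
Overall: Memorial 282/662 = 42.6%, Unity 281/611 = 46.0% → Unity
(Neither sweeps every case group, but Unity has the higher pooled rate.)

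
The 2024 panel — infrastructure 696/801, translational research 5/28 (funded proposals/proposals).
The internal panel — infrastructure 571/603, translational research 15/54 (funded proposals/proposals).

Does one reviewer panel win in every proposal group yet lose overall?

No

Infrastructure: the 2024 panel 696/801 = 86.9%, the internal panel 571/603 = 94.7% → the internal panel
Translational research: the 2024 panel 5/28 = 17.9%, the internal panel 15/54 = 27.8% → the internal panel
Overall: the 2024 panel 701/829 = 84.6%, the internal panel 586/657 = 89.2% → the internal panel
The internal panel wins overall and in every proposal group — no reversal.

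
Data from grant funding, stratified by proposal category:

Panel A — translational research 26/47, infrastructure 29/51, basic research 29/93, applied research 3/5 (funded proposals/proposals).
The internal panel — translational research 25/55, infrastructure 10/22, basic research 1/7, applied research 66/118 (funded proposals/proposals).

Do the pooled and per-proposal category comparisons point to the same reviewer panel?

Translational research: Panel A 26/47 = 55.3%, the internal panel 25/55 = 45.5% → Panel A
Infrastructure: Panel A 29/51 = 56.9%, the internal panel 10/22 = 45.5% → Panel A
Basic research: Panel A 29/93 = 31.2%, the internal panel 1/7 = 14.3% → Panel A
Applied research: Panel A 3/5 = 60.0%, the internal panel 66/118 = 55.9% → Panel A
Overall: Panel A 87/196 = 44.4%, the internal panel 102/202 = 50.5% → the internal panel
Panel A wins each proposal group but the internal panel wins overall — the comparison reverses. Panel A's proposals skew toward basic research, which has a lower base rate.

No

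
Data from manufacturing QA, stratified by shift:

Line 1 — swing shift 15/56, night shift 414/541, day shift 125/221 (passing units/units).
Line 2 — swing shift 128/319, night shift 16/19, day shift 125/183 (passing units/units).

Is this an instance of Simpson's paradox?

Swing shift: Line 1 15/56 = 26.8%, Line 2 128/319 = 40.1% → Line 2
Night shift: Line 1 414/541 = 76.5%, Line 2 16/19 = 84.2% → Line 2
Day shift: Line 1 125/221 = 56.6%, Line 2 125/183 = 68.3% → Line 2
Overall: Line 1 554/818 = 67.7%, Line 2 269/521 = 51.6% → Line 1
Line 2 wins each shift group but Line 1 wins overall — the comparison reverses. Line 2's units skew toward swing shift, which has a lower base rate.

Yes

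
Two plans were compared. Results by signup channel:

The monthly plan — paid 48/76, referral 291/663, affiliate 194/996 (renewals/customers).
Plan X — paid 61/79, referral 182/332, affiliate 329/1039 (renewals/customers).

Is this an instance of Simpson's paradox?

No

Paid: the monthly plan 48/76 = 63.2%, Plan X 61/79 = 77.2% → Plan X
Referral: the monthly plan 291/663 = 43.9%, Plan X 182/332 = 54.8% → Plan X
Affiliate: the monthly plan 194/996 = 19.5%, Plan X 329/1039 = 31.7% → Plan X
Overall: the monthly plan 533/1735 = 30.7%, Plan X 572/1450 = 39.4% → Plan X
Plan X wins overall and in every signup group — no reversal.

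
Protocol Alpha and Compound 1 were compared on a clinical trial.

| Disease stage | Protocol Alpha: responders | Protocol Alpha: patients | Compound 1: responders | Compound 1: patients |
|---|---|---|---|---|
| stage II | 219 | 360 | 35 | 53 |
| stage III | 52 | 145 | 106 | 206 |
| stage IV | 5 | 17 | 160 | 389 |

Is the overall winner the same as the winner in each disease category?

Stage II: Protocol Alpha 219/360 = 60.8%, Compound 1 35/53 = 66.0% → Compound 1
Stage III: Protocol Alpha 52/145 = 35.9%, Compound 1 106/206 = 51.5% → Compound 1
Stage IV: Protocol Alpha 5/17 = 29.4%, Compound 1 160/389 = 41.1% → Compound 1
Overall: Protocol Alpha 276/522 = 52.9%, Compound 1 301/648 = 46.5% → Protocol Alpha
Compound 1 wins each disease group but Protocol Alpha wins overall — the comparison reverses. Compound 1's patients skew toward stage IV, which has a lower base rate.

No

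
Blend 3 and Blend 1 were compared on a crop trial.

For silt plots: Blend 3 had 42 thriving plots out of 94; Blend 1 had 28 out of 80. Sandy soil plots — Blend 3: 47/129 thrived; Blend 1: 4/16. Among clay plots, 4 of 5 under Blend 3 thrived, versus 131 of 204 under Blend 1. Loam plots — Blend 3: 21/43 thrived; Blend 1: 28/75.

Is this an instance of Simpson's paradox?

Yes

Silt: Blend 3 42/94 = 44.7%, Blend 1 28/80 = 35.0% → Blend 3
Sandy soil: Blend 3 47/129 = 36.4%, Blend 1 4/16 = 25.0% → Blend 3
Clay: Blend 3 4/5 = 80.0%, Blend 1 131/204 = 64.2% → Blend 3
Loam: Blend 3 21/43 = 48.8%, Blend 1 28/75 = 37.3% → Blend 3
Overall: Blend 3 114/271 = 42.1%, Blend 1 191/375 = 50.9% → Blend 1
Blend 3 wins each soil group but Blend 1 wins overall — the comparison reverses. Blend 3's plots skew toward sandy soil, which has a lower base rate.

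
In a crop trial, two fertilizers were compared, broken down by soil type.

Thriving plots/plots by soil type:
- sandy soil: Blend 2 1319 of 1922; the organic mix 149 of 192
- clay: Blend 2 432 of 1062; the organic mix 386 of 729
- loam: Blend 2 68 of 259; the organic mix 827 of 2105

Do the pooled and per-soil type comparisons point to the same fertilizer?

Sandy soil: Blend 2 1319/1922 = 68.6%, the organic mix 149/192 = 77.6% → the organic mix
Clay: Blend 2 432/1062 = 40.7%, the organic mix 386/729 = 52.9% → the organic mix
Loam: Blend 2 68/259 = 26.3%, the organic mix 827/2105 = 39.3% → the organic mix
Overall: Blend 2 1819/3243 = 56.1%, the organic mix 1362/3026 = 45.0% → Blend 2
The organic mix wins each soil group but Blend 2 wins overall — the comparison reverses. The organic mix's plots skew toward loam, which has a lower base rate.

No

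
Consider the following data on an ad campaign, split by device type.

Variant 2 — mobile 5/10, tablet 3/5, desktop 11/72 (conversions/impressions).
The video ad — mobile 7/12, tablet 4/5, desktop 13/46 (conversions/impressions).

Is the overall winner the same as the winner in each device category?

Yes

Mobile: Variant 2 5/10 = 50.0%, the video ad 7/12 = 58.3% → the video ad
Tablet: Variant 2 3/5 = 60.0%, the video ad 4/5 = 80.0% → the video ad
Desktop: Variant 2 11/72 = 15.3%, the video ad 13/46 = 28.3% → the video ad
Overall: Variant 2 19/87 = 21.8%, the video ad 24/63 = 38.1% → the video ad
The video ad wins overall and in every device group — no reversal.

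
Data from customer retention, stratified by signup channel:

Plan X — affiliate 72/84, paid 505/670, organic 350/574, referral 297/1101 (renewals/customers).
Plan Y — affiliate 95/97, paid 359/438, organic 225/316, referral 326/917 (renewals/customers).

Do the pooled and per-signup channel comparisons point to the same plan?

Affiliate: Plan X 72/84 = 85.7%, Plan Y 95/97 = 97.9% → Plan Y
Paid: Plan X 505/670 = 75.4%, Plan Y 359/438 = 82.0% → Plan Y
Organic: Plan X 350/574 = 61.0%, Plan Y 225/316 = 71.2% → Plan Y
Referral: Plan X 297/1101 = 27.0%, Plan Y 326/917 = 35.6% → Plan Y
Overall: Plan X 1224/2429 = 50.4%, Plan Y 1005/1768 = 56.8% → Plan Y
Plan Y wins overall and in every signup group — no reversal.

Yes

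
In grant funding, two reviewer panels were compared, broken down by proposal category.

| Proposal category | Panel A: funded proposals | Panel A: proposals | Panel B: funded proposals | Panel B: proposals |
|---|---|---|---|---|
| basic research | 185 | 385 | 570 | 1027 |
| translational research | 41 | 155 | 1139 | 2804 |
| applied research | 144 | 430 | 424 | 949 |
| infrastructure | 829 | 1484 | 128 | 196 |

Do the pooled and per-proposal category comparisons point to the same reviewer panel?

Basic research: Panel A 185/385 = 48.1%, Panel B 570/1027 = 55.5% → Panel B
Translational research: Panel A 41/155 = 26.5%, Panel B 1139/2804 = 40.6% → Panel B
Applied research: Panel A 144/430 = 33.5%, Panel B 424/949 = 44.7% → Panel B
Infrastructure: Panel A 829/1484 = 55.9%, Panel B 128/196 = 65.3% → Panel B
Overall: Panel A 1199/2454 = 48.9%, Panel B 2261/4976 = 45.4% → Panel A
Panel B wins each proposal group but Panel A wins overall — the comparison reverses. Panel B's proposals skew toward translational research, which has a lower base rate.

No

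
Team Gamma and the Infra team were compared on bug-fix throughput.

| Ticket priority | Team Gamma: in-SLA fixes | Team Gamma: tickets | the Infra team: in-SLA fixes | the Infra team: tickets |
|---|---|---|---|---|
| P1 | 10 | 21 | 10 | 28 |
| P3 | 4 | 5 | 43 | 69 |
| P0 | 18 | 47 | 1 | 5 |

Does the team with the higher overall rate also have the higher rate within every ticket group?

P1: Team Gamma 10/21 = 47.6%, the Infra team 10/28 = 35.7% → Team Gamma
P3: Team Gamma 4/5 = 80.0%, the Infra team 43/69 = 62.3% → Team Gamma
P0: Team Gamma 18/47 = 38.3%, the Infra team 1/5 = 20.0% → Team Gamma
Overall: Team Gamma 32/73 = 43.8%, the Infra team 54/102 = 52.9% → the Infra team
Team Gamma wins each ticket group but the Infra team wins overall — the comparison reverses. Team Gamma's tickets skew toward P0, which has a lower base rate.

No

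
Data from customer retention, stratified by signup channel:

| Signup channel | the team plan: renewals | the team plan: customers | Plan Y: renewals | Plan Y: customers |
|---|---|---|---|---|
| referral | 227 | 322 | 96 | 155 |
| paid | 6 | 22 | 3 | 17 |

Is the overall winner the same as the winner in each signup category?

Referral: the team plan 227/322 = 70.5%, Plan Y 96/155 = 61.9% → the team plan
Paid: the team plan 6/22 = 27.3%, Plan Y 3/17 = 17.6% → the team plan
Overall: the team plan 233/344 = 67.7%, Plan Y 99/172 = 57.6% → the team plan
The team plan wins overall and in every signup group — no reversal.

Yes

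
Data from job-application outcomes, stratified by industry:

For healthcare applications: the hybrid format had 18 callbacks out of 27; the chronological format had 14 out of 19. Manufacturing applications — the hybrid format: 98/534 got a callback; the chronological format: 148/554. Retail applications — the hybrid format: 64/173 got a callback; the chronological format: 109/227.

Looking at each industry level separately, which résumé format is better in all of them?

the chronological format

Healthcare: the hybrid format 18/27 = 66.7%, the chronological format 14/19 = 73.7% → the chronological format
Manufacturing: the hybrid format 98/534 = 18.4%, the chronological format 148/554 = 26.7% → the chronological format
Retail: the hybrid format 64/173 = 37.0%, the chronological format 109/227 = 48.0% → the chronological format
The chronological format has the higher rate in all 3 groups.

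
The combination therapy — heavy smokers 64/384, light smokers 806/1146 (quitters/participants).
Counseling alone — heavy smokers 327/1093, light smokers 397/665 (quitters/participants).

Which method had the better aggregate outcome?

the combination therapy

Heavy smokers: the combination therapy 64/384 = 16.7%, counseling alone 327/1093 = 29.9% → counseling alone
Light smokers: the combination therapy 806/1146 = 70.3%, counseling alone 397/665 = 59.7% → the combination therapy
Overall: the combination therapy 870/1530 = 56.9%, counseling alone 724/1758 = 41.2% → the combination therapy
(Neither sweeps every dependence group, but the combination therapy has the higher pooled rate.)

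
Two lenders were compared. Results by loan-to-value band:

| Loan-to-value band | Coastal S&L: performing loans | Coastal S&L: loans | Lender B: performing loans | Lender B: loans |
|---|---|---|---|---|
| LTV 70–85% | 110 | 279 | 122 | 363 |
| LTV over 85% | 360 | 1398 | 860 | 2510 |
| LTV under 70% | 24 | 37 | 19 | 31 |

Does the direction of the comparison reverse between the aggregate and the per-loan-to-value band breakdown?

LTV 70–85%: Coastal S&L 110/279 = 39.4%, Lender B 122/363 = 33.6% → Coastal S&L
LTV over 85%: Coastal S&L 360/1398 = 25.8%, Lender B 860/2510 = 34.3% → Lender B
LTV under 70%: Coastal S&L 24/37 = 64.9%, Lender B 19/31 = 61.3% → Coastal S&L
Overall: Coastal S&L 494/1714 = 28.8%, Lender B 1001/2904 = 34.5% → Lender B
Neither sweeps: Coastal S&L wins 2 of 3 groups, Lender B wins 1. Lender B wins overall but not every group — no Simpson reversal.

No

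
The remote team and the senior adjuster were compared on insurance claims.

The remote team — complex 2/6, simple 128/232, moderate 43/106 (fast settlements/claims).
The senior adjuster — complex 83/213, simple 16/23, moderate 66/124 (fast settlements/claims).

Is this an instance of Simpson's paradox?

Complex: the remote team 2/6 = 33.3%, the senior adjuster 83/213 = 39.0% → the senior adjuster
Simple: the remote team 128/232 = 55.2%, the senior adjuster 16/23 = 69.6% → the senior adjuster
Moderate: the remote team 43/106 = 40.6%, the senior adjuster 66/124 = 53.2% → the senior adjuster
Overall: the remote team 173/344 = 50.3%, the senior adjuster 165/360 = 45.8% → the remote team
The senior adjuster wins each claim group but the remote team wins overall — the comparison reverses. The senior adjuster's claims skew toward complex, which has a lower base rate.

Yes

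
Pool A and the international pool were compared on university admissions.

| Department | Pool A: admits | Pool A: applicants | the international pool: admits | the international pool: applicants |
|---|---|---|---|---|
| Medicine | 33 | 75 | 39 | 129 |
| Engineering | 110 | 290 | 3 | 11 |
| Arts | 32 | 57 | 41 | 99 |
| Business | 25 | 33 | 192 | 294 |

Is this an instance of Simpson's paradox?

Medicine: Pool A 33/75 = 44.0%, the international pool 39/129 = 30.2% → Pool A
Engineering: Pool A 110/290 = 37.9%, the international pool 3/11 = 27.3% → Pool A
Arts: Pool A 32/57 = 56.1%, the international pool 41/99 = 41.4% → Pool A
Business: Pool A 25/33 = 75.8%, the international pool 192/294 = 65.3% → Pool A
Overall: Pool A 200/455 = 44.0%, the international pool 275/533 = 51.6% → the international pool
Pool A wins each department group but the international pool wins overall — the comparison reverses. Pool A's applicants skew toward Engineering, which has a lower base rate.

Yes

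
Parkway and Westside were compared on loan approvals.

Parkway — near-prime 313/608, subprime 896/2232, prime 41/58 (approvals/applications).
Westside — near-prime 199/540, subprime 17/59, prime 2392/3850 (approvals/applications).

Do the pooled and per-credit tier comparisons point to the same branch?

No

Near-prime: Parkway 313/608 = 51.5%, Westside 199/540 = 36.9% → Parkway
Subprime: Parkway 896/2232 = 40.1%, Westside 17/59 = 28.8% → Parkway
Prime: Parkway 41/58 = 70.7%, Westside 2392/3850 = 62.1% → Parkway
Overall: Parkway 1250/2898 = 43.1%, Westside 2608/4449 = 58.6% → Westside
Parkway wins each credit group but Westside wins overall — the comparison reverses. Parkway's applications skew toward subprime, which has a lower base rate.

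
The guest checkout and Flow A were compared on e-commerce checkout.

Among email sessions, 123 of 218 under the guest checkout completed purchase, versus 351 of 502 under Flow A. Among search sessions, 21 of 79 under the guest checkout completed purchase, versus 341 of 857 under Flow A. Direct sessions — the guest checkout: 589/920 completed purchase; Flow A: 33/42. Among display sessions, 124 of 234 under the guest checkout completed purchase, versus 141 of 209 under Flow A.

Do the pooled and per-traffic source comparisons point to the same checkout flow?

Email: the guest checkout 123/218 = 56.4%, Flow A 351/502 = 69.9% → Flow A
Search: the guest checkout 21/79 = 26.6%, Flow A 341/857 = 39.8% → Flow A
Direct: the guest checkout 589/920 = 64.0%, Flow A 33/42 = 78.6% → Flow A
Display: the guest checkout 124/234 = 53.0%, Flow A 141/209 = 67.5% → Flow A
Overall: the guest checkout 857/1451 = 59.1%, Flow A 866/1610 = 53.8% → the guest checkout
Flow A wins each traffic group but the guest checkout wins overall — the comparison reverses. Flow A's sessions skew toward search, which has a lower base rate.

No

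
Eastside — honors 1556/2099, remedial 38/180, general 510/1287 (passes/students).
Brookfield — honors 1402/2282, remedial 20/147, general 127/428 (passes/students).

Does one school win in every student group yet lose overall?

No

Honors: Eastside 1556/2099 = 74.1%, Brookfield 1402/2282 = 61.4% → Eastside
Remedial: Eastside 38/180 = 21.1%, Brookfield 20/147 = 13.6% → Eastside
General: Eastside 510/1287 = 39.6%, Brookfield 127/428 = 29.7% → Eastside
Overall: Eastside 2104/3566 = 59.0%, Brookfield 1549/2857 = 54.2% → Eastside
Eastside wins overall and in every student group — no reversal.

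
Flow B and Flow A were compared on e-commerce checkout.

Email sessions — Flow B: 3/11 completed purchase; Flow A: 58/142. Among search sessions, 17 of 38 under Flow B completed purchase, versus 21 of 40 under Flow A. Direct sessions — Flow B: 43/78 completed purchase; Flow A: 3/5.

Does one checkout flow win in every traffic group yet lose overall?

Email: Flow B 3/11 = 27.3%, Flow A 58/142 = 40.8% → Flow A
Search: Flow B 17/38 = 44.7%, Flow A 21/40 = 52.5% → Flow A
Direct: Flow B 43/78 = 55.1%, Flow A 3/5 = 60.0% → Flow A
Overall: Flow B 63/127 = 49.6%, Flow A 82/187 = 43.9% → Flow B
Flow A wins each traffic group but Flow B wins overall — the comparison reverses. Flow A's sessions skew toward email, which has a lower base rate.

Yes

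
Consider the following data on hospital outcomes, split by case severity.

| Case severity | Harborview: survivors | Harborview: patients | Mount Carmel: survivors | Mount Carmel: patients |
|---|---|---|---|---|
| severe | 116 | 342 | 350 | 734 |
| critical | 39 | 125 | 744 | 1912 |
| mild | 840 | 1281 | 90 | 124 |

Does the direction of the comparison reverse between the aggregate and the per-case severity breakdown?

Yes

Severe: Harborview 116/342 = 33.9%, Mount Carmel 350/734 = 47.7% → Mount Carmel
Critical: Harborview 39/125 = 31.2%, Mount Carmel 744/1912 = 38.9% → Mount Carmel
Mild: Harborview 840/1281 = 65.6%, Mount Carmel 90/124 = 72.6% → Mount Carmel
Overall: Harborview 995/1748 = 56.9%, Mount Carmel 1184/2770 = 42.7% → Harborview
Mount Carmel wins each case group but Harborview wins overall — the comparison reverses. Mount Carmel's patients skew toward critical, which has a lower base rate.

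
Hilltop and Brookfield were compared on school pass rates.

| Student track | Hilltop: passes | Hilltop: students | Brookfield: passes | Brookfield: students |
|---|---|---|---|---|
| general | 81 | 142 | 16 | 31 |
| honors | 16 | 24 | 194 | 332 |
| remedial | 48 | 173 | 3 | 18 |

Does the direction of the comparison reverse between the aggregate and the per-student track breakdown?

General: Hilltop 81/142 = 57.0%, Brookfield 16/31 = 51.6% → Hilltop
Honors: Hilltop 16/24 = 66.7%, Brookfield 194/332 = 58.4% → Hilltop
Remedial: Hilltop 48/173 = 27.7%, Brookfield 3/18 = 16.7% → Hilltop
Overall: Hilltop 145/339 = 42.8%, Brookfield 213/381 = 55.9% → Brookfield
Hilltop wins each student group but Brookfield wins overall — the comparison reverses. Hilltop's students skew toward remedial, which has a lower base rate.

Yes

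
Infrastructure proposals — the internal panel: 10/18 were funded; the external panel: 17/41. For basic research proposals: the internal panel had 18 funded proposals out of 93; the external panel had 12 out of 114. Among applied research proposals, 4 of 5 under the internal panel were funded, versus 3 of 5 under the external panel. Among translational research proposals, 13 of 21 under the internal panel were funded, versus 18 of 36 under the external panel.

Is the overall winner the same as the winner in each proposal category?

Infrastructure: the internal panel 10/18 = 55.6%, the external panel 17/41 = 41.5% → the internal panel
Basic research: the internal panel 18/93 = 19.4%, the external panel 12/114 = 10.5% → the internal panel
Applied research: the internal panel 4/5 = 80.0%, the external panel 3/5 = 60.0% → the internal panel
Translational research: the internal panel 13/21 = 61.9%, the external panel 18/36 = 50.0% → the internal panel
Overall: the internal panel 45/137 = 32.8%, the external panel 50/196 = 25.5% → the internal panel
The internal panel wins overall and in every proposal group — no reversal.

Yes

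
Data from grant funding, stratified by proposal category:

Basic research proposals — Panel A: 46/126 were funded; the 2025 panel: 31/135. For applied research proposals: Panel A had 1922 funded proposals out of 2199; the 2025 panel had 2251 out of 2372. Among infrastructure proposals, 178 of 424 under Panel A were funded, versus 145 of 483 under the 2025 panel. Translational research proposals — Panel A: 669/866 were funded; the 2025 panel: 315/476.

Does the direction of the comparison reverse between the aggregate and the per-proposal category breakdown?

No

Basic research: Panel A 46/126 = 36.5%, the 2025 panel 31/135 = 23.0% → Panel A
Applied research: Panel A 1922/2199 = 87.4%, the 2025 panel 2251/2372 = 94.9% → the 2025 panel
Infrastructure: Panel A 178/424 = 42.0%, the 2025 panel 145/483 = 30.0% → Panel A
Translational research: Panel A 669/866 = 77.3%, the 2025 panel 315/476 = 66.2% → Panel A
Overall: Panel A 2815/3615 = 77.9%, the 2025 panel 2742/3466 = 79.1% → the 2025 panel
Neither sweeps: Panel A wins 3 of 4 groups, the 2025 panel wins 1. The 2025 panel wins overall but not every group — no Simpson reversal.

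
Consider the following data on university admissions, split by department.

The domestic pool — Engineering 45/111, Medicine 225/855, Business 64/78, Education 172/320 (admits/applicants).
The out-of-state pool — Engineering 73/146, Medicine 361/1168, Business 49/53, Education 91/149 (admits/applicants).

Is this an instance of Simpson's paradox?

Engineering: the domestic pool 45/111 = 40.5%, the out-of-state pool 73/146 = 50.0% → the out-of-state pool
Medicine: the domestic pool 225/855 = 26.3%, the out-of-state pool 361/1168 = 30.9% → the out-of-state pool
Business: the domestic pool 64/78 = 82.1%, the out-of-state pool 49/53 = 92.5% → the out-of-state pool
Education: the domestic pool 172/320 = 53.8%, the out-of-state pool 91/149 = 61.1% → the out-of-state pool
Overall: the domestic pool 506/1364 = 37.1%, the out-of-state pool 574/1516 = 37.9% → the out-of-state pool
The out-of-state pool wins overall and in every department group — no reversal.

No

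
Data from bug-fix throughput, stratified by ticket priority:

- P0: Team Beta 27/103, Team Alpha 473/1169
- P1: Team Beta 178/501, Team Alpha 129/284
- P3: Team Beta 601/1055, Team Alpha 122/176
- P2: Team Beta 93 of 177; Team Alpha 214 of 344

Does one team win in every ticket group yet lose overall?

P0: Team Beta 27/103 = 26.2%, Team Alpha 473/1169 = 40.5% → Team Alpha
P1: Team Beta 178/501 = 35.5%, Team Alpha 129/284 = 45.4% → Team Alpha
P3: Team Beta 601/1055 = 57.0%, Team Alpha 122/176 = 69.3% → Team Alpha
P2: Team Beta 93/177 = 52.5%, Team Alpha 214/344 = 62.2% → Team Alpha
Overall: Team Beta 899/1836 = 49.0%, Team Alpha 938/1973 = 47.5% → Team Beta
Team Alpha wins each ticket group but Team Beta wins overall — the comparison reverses. Team Alpha's tickets skew toward P0, which has a lower base rate.

Yes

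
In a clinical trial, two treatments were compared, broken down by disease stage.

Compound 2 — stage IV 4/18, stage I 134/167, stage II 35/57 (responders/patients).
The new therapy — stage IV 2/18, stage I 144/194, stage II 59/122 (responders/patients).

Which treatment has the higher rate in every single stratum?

Stage IV: Compound 2 4/18 = 22.2%, the new therapy 2/18 = 11.1% → Compound 2
Stage I: Compound 2 134/167 = 80.2%, the new therapy 144/194 = 74.2% → Compound 2
Stage II: Compound 2 35/57 = 61.4%, the new therapy 59/122 = 48.4% → Compound 2
Compound 2 has the higher rate in all 3 groups.

Compound 2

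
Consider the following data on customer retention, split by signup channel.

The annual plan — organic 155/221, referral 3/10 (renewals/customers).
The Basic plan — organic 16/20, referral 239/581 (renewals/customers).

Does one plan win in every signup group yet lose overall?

Yes

Organic: the annual plan 155/221 = 70.1%, the Basic plan 16/20 = 80.0% → the Basic plan
Referral: the annual plan 3/10 = 30.0%, the Basic plan 239/581 = 41.1% → the Basic plan
Overall: the annual plan 158/231 = 68.4%, the Basic plan 255/601 = 42.4% → the annual plan
The Basic plan wins each signup group but the annual plan wins overall — the comparison reverses. The Basic plan's customers skew toward referral, which has a lower base rate.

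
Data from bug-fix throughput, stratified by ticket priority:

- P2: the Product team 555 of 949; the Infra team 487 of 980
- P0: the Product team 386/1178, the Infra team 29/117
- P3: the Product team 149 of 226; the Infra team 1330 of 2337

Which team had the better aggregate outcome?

P2: the Product team 555/949 = 58.5%, the Infra team 487/980 = 49.7% → the Product team
P0: the Product team 386/1178 = 32.8%, the Infra team 29/117 = 24.8% → the Product team
P3: the Product team 149/226 = 65.9%, the Infra team 1330/2337 = 56.9% → the Product team
Overall: the Product team 1090/2353 = 46.3%, the Infra team 1846/3434 = 53.8% → the Infra team
(The Product team wins every ticket group but the Infra team wins overall — the Product team's tickets skew toward the low-rate P0 group.)

the Infra team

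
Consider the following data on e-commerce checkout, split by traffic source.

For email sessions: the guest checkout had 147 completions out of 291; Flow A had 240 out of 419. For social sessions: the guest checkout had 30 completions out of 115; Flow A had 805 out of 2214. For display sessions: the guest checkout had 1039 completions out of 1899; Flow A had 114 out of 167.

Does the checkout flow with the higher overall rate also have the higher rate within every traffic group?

No

Email: the guest checkout 147/291 = 50.5%, Flow A 240/419 = 57.3% → Flow A
Social: the guest checkout 30/115 = 26.1%, Flow A 805/2214 = 36.4% → Flow A
Display: the guest checkout 1039/1899 = 54.7%, Flow A 114/167 = 68.3% → Flow A
Overall: the guest checkout 1216/2305 = 52.8%, Flow A 1159/2800 = 41.4% → the guest checkout
Flow A wins each traffic group but the guest checkout wins overall — the comparison reverses. Flow A's sessions skew toward social, which has a lower base rate.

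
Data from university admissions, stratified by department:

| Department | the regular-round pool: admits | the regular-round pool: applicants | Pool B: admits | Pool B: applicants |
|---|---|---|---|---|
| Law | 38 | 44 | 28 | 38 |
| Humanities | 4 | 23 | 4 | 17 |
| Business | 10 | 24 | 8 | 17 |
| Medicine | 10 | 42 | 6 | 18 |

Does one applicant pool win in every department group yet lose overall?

No

Law: the regular-round pool 38/44 = 86.4%, Pool B 28/38 = 73.7% → the regular-round pool
Humanities: the regular-round pool 4/23 = 17.4%, Pool B 4/17 = 23.5% → Pool B
Business: the regular-round pool 10/24 = 41.7%, Pool B 8/17 = 47.1% → Pool B
Medicine: the regular-round pool 10/42 = 23.8%, Pool B 6/18 = 33.3% → Pool B
Overall: the regular-round pool 62/133 = 46.6%, Pool B 46/90 = 51.1% → Pool B
Neither sweeps: the regular-round pool wins 1 of 4 groups, Pool B wins 3. Pool B wins overall but not every group — no Simpson reversal.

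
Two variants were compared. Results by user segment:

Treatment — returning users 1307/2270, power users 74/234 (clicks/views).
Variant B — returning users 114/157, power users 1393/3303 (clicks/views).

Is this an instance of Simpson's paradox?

Returning users: Treatment 1307/2270 = 57.6%, Variant B 114/157 = 72.6% → Variant B
Power users: Treatment 74/234 = 31.6%, Variant B 1393/3303 = 42.2% → Variant B
Overall: Treatment 1381/2504 = 55.2%, Variant B 1507/3460 = 43.6% → Treatment
Variant B wins each user group but Treatment wins overall — the comparison reverses. Variant B's views skew toward power users, which has a lower base rate.

Yes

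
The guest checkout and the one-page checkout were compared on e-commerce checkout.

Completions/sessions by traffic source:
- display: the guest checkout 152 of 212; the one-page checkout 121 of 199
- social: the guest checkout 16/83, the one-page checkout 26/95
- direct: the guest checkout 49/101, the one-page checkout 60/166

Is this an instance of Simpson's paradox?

No

Display: the guest checkout 152/212 = 71.7%, the one-page checkout 121/199 = 60.8% → the guest checkout
Social: the guest checkout 16/83 = 19.3%, the one-page checkout 26/95 = 27.4% → the one-page checkout
Direct: the guest checkout 49/101 = 48.5%, the one-page checkout 60/166 = 36.1% → the guest checkout
Overall: the guest checkout 217/396 = 54.8%, the one-page checkout 207/460 = 45.0% → the guest checkout
Neither sweeps: the guest checkout wins 2 of 3 groups, the one-page checkout wins 1. The guest checkout wins overall but not every group — no Simpson reversal.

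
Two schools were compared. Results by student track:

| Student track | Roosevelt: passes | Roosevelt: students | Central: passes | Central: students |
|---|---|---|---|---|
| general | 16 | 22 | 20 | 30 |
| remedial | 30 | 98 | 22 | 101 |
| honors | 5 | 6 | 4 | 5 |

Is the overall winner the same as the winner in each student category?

Yes

General: Roosevelt 16/22 = 72.7%, Central 20/30 = 66.7% → Roosevelt
Remedial: Roosevelt 30/98 = 30.6%, Central 22/101 = 21.8% → Roosevelt
Honors: Roosevelt 5/6 = 83.3%, Central 4/5 = 80.0% → Roosevelt
Overall: Roosevelt 51/126 = 40.5%, Central 46/136 = 33.8% → Roosevelt
Roosevelt wins overall and in every student group — no reversal.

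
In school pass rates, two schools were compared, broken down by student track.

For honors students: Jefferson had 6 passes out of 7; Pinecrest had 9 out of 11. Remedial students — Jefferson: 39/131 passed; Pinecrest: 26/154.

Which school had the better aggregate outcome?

Honors: Jefferson 6/7 = 85.7%, Pinecrest 9/11 = 81.8% → Jefferson
Remedial: Jefferson 39/131 = 29.8%, Pinecrest 26/154 = 16.9% → Jefferson
Overall: Jefferson 45/138 = 32.6%, Pinecrest 35/165 = 21.2% → Jefferson

Jefferson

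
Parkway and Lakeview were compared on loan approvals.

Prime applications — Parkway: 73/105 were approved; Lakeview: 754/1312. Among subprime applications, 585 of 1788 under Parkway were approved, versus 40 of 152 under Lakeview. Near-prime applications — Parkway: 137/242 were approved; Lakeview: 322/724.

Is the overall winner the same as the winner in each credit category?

Prime: Parkway 73/105 = 69.5%, Lakeview 754/1312 = 57.5% → Parkway
Subprime: Parkway 585/1788 = 32.7%, Lakeview 40/152 = 26.3% → Parkway
Near-prime: Parkway 137/242 = 56.6%, Lakeview 322/724 = 44.5% → Parkway
Overall: Parkway 795/2135 = 37.2%, Lakeview 1116/2188 = 51.0% → Lakeview
Parkway wins each credit group but Lakeview wins overall — the comparison reverses. Parkway's applications skew toward subprime, which has a lower base rate.

No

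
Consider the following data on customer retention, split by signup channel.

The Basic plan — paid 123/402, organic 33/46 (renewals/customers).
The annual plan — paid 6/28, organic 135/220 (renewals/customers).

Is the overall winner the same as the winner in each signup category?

Paid: the Basic plan 123/402 = 30.6%, the annual plan 6/28 = 21.4% → the Basic plan
Organic: the Basic plan 33/46 = 71.7%, the annual plan 135/220 = 61.4% → the Basic plan
Overall: the Basic plan 156/448 = 34.8%, the annual plan 141/248 = 56.9% → the annual plan
The Basic plan wins each signup group but the annual plan wins overall — the comparison reverses. The Basic plan's customers skew toward paid, which has a lower base rate.

No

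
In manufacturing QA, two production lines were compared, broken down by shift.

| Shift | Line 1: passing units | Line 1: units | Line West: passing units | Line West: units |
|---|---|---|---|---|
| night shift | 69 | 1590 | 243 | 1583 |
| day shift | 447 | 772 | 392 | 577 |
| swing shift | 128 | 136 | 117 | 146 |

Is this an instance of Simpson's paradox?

Night shift: Line 1 69/1590 = 4.3%, Line West 243/1583 = 15.4% → Line West
Day shift: Line 1 447/772 = 57.9%, Line West 392/577 = 67.9% → Line West
Swing shift: Line 1 128/136 = 94.1%, Line West 117/146 = 80.1% → Line 1
Overall: Line 1 644/2498 = 25.8%, Line West 752/2306 = 32.6% → Line West
Neither sweeps: Line 1 wins 1 of 3 groups, Line West wins 2. Line West wins overall but not every group — no Simpson reversal.

No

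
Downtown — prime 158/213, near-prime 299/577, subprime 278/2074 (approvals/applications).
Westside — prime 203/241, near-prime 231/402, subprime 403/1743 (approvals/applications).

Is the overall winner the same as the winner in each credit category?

Yes

Prime: Downtown 158/213 = 74.2%, Westside 203/241 = 84.2% → Westside
Near-prime: Downtown 299/577 = 51.8%, Westside 231/402 = 57.5% → Westside
Subprime: Downtown 278/2074 = 13.4%, Westside 403/1743 = 23.1% → Westside
Overall: Downtown 735/2864 = 25.7%, Westside 837/2386 = 35.1% → Westside
Westside wins overall and in every credit group — no reversal.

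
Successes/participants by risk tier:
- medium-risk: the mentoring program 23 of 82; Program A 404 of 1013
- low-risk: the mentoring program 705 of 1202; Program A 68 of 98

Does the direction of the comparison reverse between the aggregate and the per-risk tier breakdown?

Yes

Medium-risk: the mentoring program 23/82 = 28.0%, Program A 404/1013 = 39.9% → Program A
Low-risk: the mentoring program 705/1202 = 58.7%, Program A 68/98 = 69.4% → Program A
Overall: the mentoring program 728/1284 = 56.7%, Program A 472/1111 = 42.5% → the mentoring program
Program A wins each risk group but the mentoring program wins overall — the comparison reverses. Program A's participants skew toward medium-risk, which has a lower base rate.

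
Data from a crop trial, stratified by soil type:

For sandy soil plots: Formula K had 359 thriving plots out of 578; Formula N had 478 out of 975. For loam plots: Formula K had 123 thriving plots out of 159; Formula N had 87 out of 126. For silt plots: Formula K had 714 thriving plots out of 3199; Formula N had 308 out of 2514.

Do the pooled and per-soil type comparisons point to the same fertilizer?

Sandy soil: Formula K 359/578 = 62.1%, Formula N 478/975 = 49.0% → Formula K
Loam: Formula K 123/159 = 77.4%, Formula N 87/126 = 69.0% → Formula K
Silt: Formula K 714/3199 = 22.3%, Formula N 308/2514 = 12.3% → Formula K
Overall: Formula K 1196/3936 = 30.4%, Formula N 873/3615 = 24.1% → Formula K
Formula K wins overall and in every soil group — no reversal.

Yes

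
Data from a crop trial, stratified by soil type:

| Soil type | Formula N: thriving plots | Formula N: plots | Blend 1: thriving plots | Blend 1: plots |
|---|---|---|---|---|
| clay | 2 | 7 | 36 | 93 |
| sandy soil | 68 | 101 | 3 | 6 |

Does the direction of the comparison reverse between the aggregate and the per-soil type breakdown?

No

Clay: Formula N 2/7 = 28.6%, Blend 1 36/93 = 38.7% → Blend 1
Sandy soil: Formula N 68/101 = 67.3%, Blend 1 3/6 = 50.0% → Formula N
Overall: Formula N 70/108 = 64.8%, Blend 1 39/99 = 39.4% → Formula N
Neither sweeps: Formula N wins 1 of 2 groups, Blend 1 wins 1. Formula N wins overall but not every group — no Simpson reversal.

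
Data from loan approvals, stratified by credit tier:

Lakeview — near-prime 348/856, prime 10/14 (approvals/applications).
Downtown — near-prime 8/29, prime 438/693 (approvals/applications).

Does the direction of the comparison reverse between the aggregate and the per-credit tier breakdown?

Near-prime: Lakeview 348/856 = 40.7%, Downtown 8/29 = 27.6% → Lakeview
Prime: Lakeview 10/14 = 71.4%, Downtown 438/693 = 63.2% → Lakeview
Overall: Lakeview 358/870 = 41.1%, Downtown 446/722 = 61.8% → Downtown
Lakeview wins each credit group but Downtown wins overall — the comparison reverses. Lakeview's applications skew toward near-prime, which has a lower base rate.

Yes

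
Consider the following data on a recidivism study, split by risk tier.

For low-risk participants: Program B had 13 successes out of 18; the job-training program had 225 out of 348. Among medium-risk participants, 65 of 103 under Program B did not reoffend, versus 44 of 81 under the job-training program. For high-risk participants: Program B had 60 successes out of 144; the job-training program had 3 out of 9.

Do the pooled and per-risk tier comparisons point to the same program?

Low-risk: Program B 13/18 = 72.2%, the job-training program 225/348 = 64.7% → Program B
Medium-risk: Program B 65/103 = 63.1%, the job-training program 44/81 = 54.3% → Program B
High-risk: Program B 60/144 = 41.7%, the job-training program 3/9 = 33.3% → Program B
Overall: Program B 138/265 = 52.1%, the job-training program 272/438 = 62.1% → the job-training program
Program B wins each risk group but the job-training program wins overall — the comparison reverses. Program B's participants skew toward high-risk, which has a lower base rate.

No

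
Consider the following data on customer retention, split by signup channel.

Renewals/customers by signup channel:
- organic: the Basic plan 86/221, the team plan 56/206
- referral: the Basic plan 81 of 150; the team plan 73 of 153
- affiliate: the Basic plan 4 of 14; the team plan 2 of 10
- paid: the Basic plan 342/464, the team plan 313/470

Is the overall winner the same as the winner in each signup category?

Yes

Organic: the Basic plan 86/221 = 38.9%, the team plan 56/206 = 27.2% → the Basic plan
Referral: the Basic plan 81/150 = 54.0%, the team plan 73/153 = 47.7% → the Basic plan
Affiliate: the Basic plan 4/14 = 28.6%, the team plan 2/10 = 20.0% → the Basic plan
Paid: the Basic plan 342/464 = 73.7%, the team plan 313/470 = 66.6% → the Basic plan
Overall: the Basic plan 513/849 = 60.4%, the team plan 444/839 = 52.9% → the Basic plan
The Basic plan wins overall and in every signup group — no reversal.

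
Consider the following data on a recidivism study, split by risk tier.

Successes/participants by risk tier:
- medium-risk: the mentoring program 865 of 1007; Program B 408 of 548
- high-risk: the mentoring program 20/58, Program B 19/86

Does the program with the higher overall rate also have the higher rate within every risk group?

Yes

Medium-risk: the mentoring program 865/1007 = 85.9%, Program B 408/548 = 74.5% → the mentoring program
High-risk: the mentoring program 20/58 = 34.5%, Program B 19/86 = 22.1% → the mentoring program
Overall: the mentoring program 885/1065 = 83.1%, Program B 427/634 = 67.4% → the mentoring program
The mentoring program wins overall and in every risk group — no reversal.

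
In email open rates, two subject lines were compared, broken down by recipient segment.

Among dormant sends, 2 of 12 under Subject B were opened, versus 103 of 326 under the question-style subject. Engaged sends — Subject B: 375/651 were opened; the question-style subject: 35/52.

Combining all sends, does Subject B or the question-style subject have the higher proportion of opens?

Dormant: Subject B 2/12 = 16.7%, the question-style subject 103/326 = 31.6% → the question-style subject
Engaged: Subject B 375/651 = 57.6%, the question-style subject 35/52 = 67.3% → the question-style subject
Overall: Subject B 377/663 = 56.9%, the question-style subject 138/378 = 36.5% → Subject B
(The question-style subject wins every recipient group but Subject B wins overall — the question-style subject's sends skew toward the low-rate dormant group.)

Subject B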